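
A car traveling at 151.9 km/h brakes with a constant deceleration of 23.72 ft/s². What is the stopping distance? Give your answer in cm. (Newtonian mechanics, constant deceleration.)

v₀ = 151.9 km/h × 0.2777777777777778 = 42.1944 m/s
a = 23.72 ft/s² × 0.3048 = 7.22986 m/s²
d = v₀² / (2a) = 42.1944² / (2 × 7.22986) = 1780.37 / 14.4597 = 123.126 m
d = 123.126 m / 0.01 = 12310 cm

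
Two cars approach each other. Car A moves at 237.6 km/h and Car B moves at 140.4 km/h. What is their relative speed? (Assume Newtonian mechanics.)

v_rel = v_A + v_B = 237.6 + 140.4 = 378.0 km/h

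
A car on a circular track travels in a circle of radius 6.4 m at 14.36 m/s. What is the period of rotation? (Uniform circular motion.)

T = 2πr/v = 2π×6.4/14.36 = 2.8 s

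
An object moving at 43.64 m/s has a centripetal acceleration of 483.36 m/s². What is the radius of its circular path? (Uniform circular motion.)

r = v²/a_c = 43.64²/483.36 = 3.94 m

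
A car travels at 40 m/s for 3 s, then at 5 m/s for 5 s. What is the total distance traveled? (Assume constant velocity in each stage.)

d₁ = v₁t₁ = 40 × 3 = 120 m
d₂ = v₂t₂ = 5 × 5 = 25 m
d_total = 120 + 25 = 145 m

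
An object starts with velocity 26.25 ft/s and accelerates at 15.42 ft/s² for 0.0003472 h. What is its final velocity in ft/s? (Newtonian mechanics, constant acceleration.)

v₀ = 26.25 ft/s × 0.3048 = 8.001 m/s
a = 15.42 ft/s² × 0.3048 = 4.70002 m/s²
t = 0.0003472 h × 3600.0 = 1.24992 s
v = v₀ + a × t = 8.001 + 4.70002 × 1.24992 = 13.8756 m/s
v = 13.8756 m/s / 0.3048 = 45.52 ft/s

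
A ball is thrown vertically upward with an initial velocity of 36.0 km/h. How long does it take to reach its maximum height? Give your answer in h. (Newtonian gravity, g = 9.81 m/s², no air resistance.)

v₀ = 36.0 km/h × 0.2777777777777778 = 10.0 m/s
t_up = v₀ / g = 10.0 / 9.81 = 1.01937 s
t_up = 1.01937 s / 3600.0 = 0.0002832 h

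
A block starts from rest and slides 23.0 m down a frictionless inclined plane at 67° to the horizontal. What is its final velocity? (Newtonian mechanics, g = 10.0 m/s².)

a = g sin(θ) = 10.0 × sin(67°) = 9.205 m/s²
v = √(2ad) = √(2 × 9.205 × 23.0) = 20.58 m/s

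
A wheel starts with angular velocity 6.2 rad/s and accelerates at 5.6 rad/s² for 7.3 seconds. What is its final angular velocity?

ω = ω₀ + αt = 6.2 + 5.6 × 7.3 = 47.08 rad/s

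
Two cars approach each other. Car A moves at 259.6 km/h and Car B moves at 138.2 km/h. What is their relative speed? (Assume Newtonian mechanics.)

v_rel = v_A + v_B = 259.6 + 138.2 = 397.8 km/h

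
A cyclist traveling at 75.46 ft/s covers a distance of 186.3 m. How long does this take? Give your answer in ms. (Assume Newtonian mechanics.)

v = 75.46 ft/s × 0.3048 = 23.0002 m/s
t = d / v = 186.3 / 23.0002 = 8.09993 s
t = 8.09993 s / 0.001 = 8100 ms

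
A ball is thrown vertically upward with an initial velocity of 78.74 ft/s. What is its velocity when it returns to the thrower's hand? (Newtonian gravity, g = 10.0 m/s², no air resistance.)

By conservation of energy (no air resistance), the ball returns to the throw height with the same speed as launch, but directed downward.
|v_ground| = v₀ = 78.74 ft/s
v_ground = 78.74 ft/s (downward)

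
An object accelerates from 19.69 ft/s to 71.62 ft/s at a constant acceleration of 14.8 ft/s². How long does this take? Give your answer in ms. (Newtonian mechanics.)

v₀ = 19.69 ft/s × 0.3048 = 6.00151 m/s
v = 71.62 ft/s × 0.3048 = 21.8298 m/s
a = 14.8 ft/s² × 0.3048 = 4.51104 m/s²
t = (v - v₀) / a = (21.8298 - 6.00151) / 4.51104 = 3.50879 s
t = 3.50879 s / 0.001 = 3509 ms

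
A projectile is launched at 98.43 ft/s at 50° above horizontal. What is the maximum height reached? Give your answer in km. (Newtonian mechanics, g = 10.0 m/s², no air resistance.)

v₀ = 98.43 ft/s × 0.3048 = 30.0015 m/s
H = v₀² × sin²(θ) / (2g) = 30.0015² × sin(50°)² / (2 × 10.0) = 900.09 × 0.586824 / 20.0 = 26.4097 m
H = 26.4097 m / 1000.0 = 0.02641 km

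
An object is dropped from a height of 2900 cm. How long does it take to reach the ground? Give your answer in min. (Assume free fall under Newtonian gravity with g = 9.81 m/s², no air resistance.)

h = 2900 cm × 0.01 = 29.0 m
t = √(2h/g) = √(2 × 29.0 / 9.81) = 2.43153 s
t = 2.43153 s / 60.0 = 0.04053 min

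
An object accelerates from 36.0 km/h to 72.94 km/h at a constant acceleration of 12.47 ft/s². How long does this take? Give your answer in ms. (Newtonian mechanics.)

v₀ = 36.0 km/h × 0.2777777777777778 = 10.0 m/s
v = 72.94 km/h × 0.2777777777777778 = 20.2611 m/s
a = 12.47 ft/s² × 0.3048 = 3.80086 m/s²
t = (v - v₀) / a = (20.2611 - 10.0) / 3.80086 = 2.69968 s
t = 2.69968 s / 0.001 = 2700 ms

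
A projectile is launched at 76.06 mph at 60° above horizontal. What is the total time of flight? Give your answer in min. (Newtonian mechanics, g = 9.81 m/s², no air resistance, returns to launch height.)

v₀ = 76.06 mph × 0.44704 = 34.0019 m/s
T = 2 × v₀ × sin(θ) / g = 2 × 34.0019 × sin(60°) / 9.81 = 2 × 34.0019 × 0.866025 / 9.81 = 6.00336 s
T = 6.00336 s / 60.0 = 0.1001 min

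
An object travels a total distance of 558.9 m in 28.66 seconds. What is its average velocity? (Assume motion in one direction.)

v_avg = Δd / Δt = 558.9 / 28.66 = 19.5 m/s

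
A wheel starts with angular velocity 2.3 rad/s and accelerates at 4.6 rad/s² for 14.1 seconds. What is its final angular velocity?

ω = ω₀ + αt = 2.3 + 4.6 × 14.1 = 67.16 rad/s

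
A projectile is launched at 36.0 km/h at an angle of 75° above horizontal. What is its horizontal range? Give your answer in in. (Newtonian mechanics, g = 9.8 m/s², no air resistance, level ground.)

v₀ = 36.0 km/h × 0.2777777777777778 = 10.0 m/s
R = v₀² × sin(2θ) / g = 10.0² × sin(2 × 75°) / 9.8 = 100.0 × 0.5 / 9.8 = 5.10204 m
R = 5.10204 m / 0.0254 = 200.9 in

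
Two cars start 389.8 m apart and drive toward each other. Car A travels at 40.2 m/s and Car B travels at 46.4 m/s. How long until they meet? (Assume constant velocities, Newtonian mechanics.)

Combined speed: v_combined = 40.2 + 46.4 = 86.6 m/s
Time to meet: t = d/v_combined = 389.8/86.6 = 4.5 s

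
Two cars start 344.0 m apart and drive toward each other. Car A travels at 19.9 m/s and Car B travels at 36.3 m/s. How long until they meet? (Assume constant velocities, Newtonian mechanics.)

Combined speed: v_combined = 19.9 + 36.3 = 56.2 m/s
Time to meet: t = d/v_combined = 344.0/56.2 = 6.12 s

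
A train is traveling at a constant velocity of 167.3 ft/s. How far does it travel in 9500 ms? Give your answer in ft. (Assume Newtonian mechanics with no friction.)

v = 167.3 ft/s × 0.3048 = 50.993 m/s
t = 9500 ms × 0.001 = 9.5 s
d = v × t = 50.993 × 9.5 = 484.434 m
d = 484.434 m / 0.3048 = 1589 ft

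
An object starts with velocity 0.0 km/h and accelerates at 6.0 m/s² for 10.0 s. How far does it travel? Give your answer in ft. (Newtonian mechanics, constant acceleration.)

v₀ = 0.0 km/h × 0.2777777777777778 = 0.0 m/s
d = v₀ × t + ½ × a × t² = 0.0 × 10.0 + 0.5 × 6.0 × 10.0² = 300.0 m
d = 300.0 m / 0.3048 = 984.3 ft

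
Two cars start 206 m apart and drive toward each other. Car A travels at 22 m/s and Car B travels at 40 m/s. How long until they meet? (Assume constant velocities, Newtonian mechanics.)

Combined speed: v_combined = 22 + 40 = 62 m/s
Time to meet: t = d/v_combined = 206/62 = 3.32 s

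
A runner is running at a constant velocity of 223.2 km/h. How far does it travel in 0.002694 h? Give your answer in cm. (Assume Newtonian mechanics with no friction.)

v = 223.2 km/h × 0.2777777777777778 = 62.0 m/s
t = 0.002694 h × 3600.0 = 9.6984 s
d = v × t = 62.0 × 9.6984 = 601.301 m
d = 601.301 m / 0.01 = 60130 cm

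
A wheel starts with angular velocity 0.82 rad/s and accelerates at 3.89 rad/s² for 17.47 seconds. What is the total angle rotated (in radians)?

θ = ω₀t + ½αt² = 0.82×17.47 + ½×3.89×17.47² = 607.94 rad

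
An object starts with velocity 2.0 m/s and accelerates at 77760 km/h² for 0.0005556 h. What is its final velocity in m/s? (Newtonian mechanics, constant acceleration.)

a = 77760 km/h² × 7.716049382716049e-05 = 6.0 m/s²
t = 0.0005556 h × 3600.0 = 2.00016 s
v = v₀ + a × t = 2.0 + 6.0 × 2.00016 = 14.0 m/s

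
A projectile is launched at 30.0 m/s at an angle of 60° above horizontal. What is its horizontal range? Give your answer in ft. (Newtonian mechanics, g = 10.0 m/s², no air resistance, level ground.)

R = v₀² × sin(2θ) / g = 30.0² × sin(2 × 60°) / 10.0 = 900.0 × 0.866025 / 10.0 = 77.9423 m
R = 77.9423 m / 0.3048 = 255.7 ft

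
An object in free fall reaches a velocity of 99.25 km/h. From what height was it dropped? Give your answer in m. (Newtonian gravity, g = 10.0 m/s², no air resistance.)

v = 99.25 km/h × 0.2777777777777778 = 27.5694 m/s
h = v² / (2g) = 27.5694² / (2 × 10.0) = 38.0 m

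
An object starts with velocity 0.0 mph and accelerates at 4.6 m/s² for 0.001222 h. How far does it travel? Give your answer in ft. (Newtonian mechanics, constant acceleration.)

v₀ = 0.0 mph × 0.44704 = 0.0 m/s
t = 0.001222 h × 3600.0 = 4.3992 s
d = v₀ × t + ½ × a × t² = 0.0 × 4.3992 + 0.5 × 4.6 × 4.3992² = 44.5118 m
d = 44.5118 m / 0.3048 = 146.0 ft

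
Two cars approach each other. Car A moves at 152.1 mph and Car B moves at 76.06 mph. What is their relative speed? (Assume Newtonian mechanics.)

v_rel = v_A + v_B = 152.1 + 76.06 = 228.16 mph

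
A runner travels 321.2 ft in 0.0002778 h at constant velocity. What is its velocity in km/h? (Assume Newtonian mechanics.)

d = 321.2 ft × 0.3048 = 97.9018 m
t = 0.0002778 h × 3600.0 = 1.00008 s
v = d / t = 97.9018 / 1.00008 = 97.894 m/s
v = 97.894 m/s / 0.2777777777777778 = 352.4 km/h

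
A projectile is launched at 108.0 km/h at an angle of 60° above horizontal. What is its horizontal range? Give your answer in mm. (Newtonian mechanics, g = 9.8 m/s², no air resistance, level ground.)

v₀ = 108.0 km/h × 0.2777777777777778 = 30.0 m/s
R = v₀² × sin(2θ) / g = 30.0² × sin(2 × 60°) / 9.8 = 900.0 × 0.866025 / 9.8 = 79.5329 m
R = 79.5329 m / 0.001 = 79530 mm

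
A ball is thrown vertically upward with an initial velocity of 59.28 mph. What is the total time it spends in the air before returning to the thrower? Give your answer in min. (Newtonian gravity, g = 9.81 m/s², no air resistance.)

v₀ = 59.28 mph × 0.44704 = 26.5005 m/s
t_total = 2 × v₀ / g = 2 × 26.5005 / 9.81 = 5.40275 s
t_total = 5.40275 s / 60.0 = 0.09005 min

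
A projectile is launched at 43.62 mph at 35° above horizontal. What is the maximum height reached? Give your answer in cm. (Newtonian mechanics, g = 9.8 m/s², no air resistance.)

v₀ = 43.62 mph × 0.44704 = 19.49988 m/s
H = v₀² × sin²(θ) / (2g) = 19.49988² × sin(35°)² / (2 × 9.8) = 380.2453 × 0.3289899 / 19.6 = 6.382493 m
H = 6.382493 m / 0.01 = 638.2 cm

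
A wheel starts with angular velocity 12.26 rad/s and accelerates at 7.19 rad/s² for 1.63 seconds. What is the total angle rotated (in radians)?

θ = ω₀t + ½αt² = 12.26×1.63 + ½×7.19×1.63² = 29.54 rad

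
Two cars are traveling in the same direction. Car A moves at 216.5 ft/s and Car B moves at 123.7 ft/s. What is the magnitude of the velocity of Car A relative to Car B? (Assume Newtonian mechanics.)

v_rel = |v_A - v_B| = |216.5 - 123.7| = 92.8 ft/s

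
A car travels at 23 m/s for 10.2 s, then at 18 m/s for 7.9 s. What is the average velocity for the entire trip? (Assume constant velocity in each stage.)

d₁ = v₁t₁ = 23 × 10.2 = 234.6 m
d₂ = v₂t₂ = 18 × 7.9 = 142.2 m
d_total = 376.8 m, t_total = 18.1 s
v_avg = d_total/t_total = 376.8/18.1 = 20.82 m/s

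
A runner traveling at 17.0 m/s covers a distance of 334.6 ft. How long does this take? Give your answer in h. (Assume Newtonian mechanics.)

d = 334.6 ft × 0.3048 = 101.986 m
t = d / v = 101.986 / 17.0 = 5.99918 s
t = 5.99918 s / 3600.0 = 0.001666 h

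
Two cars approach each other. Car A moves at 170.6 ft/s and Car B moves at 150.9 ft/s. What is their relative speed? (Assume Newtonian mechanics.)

v_rel = v_A + v_B = 170.6 + 150.9 = 321.5 ft/s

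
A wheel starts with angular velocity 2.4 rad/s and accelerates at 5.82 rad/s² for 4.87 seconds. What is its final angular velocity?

ω = ω₀ + αt = 2.4 + 5.82 × 4.87 = 30.74 rad/s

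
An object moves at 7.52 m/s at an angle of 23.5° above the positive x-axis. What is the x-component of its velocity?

vₓ = v cos(θ) = 7.52 × cos(23.5°) = 6.9 m/s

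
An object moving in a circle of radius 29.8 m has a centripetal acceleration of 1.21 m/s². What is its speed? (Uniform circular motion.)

v = √(a_c × r) = √(1.21 × 29.8) = 6.0 m/s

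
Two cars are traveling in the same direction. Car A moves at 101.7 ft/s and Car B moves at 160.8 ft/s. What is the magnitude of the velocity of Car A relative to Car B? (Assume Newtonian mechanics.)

v_rel = |v_A - v_B| = |101.7 - 160.8| = 59.1 ft/s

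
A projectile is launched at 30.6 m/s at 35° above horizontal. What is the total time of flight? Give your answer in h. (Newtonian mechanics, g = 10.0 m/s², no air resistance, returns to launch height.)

T = 2 × v₀ × sin(θ) / g = 2 × 30.6 × sin(35°) / 10.0 = 2 × 30.6 × 0.573576 / 10.0 = 3.51029 s
T = 3.51029 s / 3600.0 = 0.0009751 h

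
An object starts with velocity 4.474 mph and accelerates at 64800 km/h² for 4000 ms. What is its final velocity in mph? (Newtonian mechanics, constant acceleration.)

v₀ = 4.474 mph × 0.44704 = 2.00006 m/s
a = 64800 km/h² × 7.716049382716049e-05 = 5.0 m/s²
t = 4000 ms × 0.001 = 4.0 s
v = v₀ + a × t = 2.00006 + 5.0 × 4.0 = 22.0001 m/s
v = 22.0001 m/s / 0.44704 = 49.21 mph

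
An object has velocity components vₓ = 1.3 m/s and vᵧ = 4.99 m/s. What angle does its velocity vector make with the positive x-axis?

θ = arctan(vᵧ/vₓ) = arctan(4.99/1.3) = 75.4°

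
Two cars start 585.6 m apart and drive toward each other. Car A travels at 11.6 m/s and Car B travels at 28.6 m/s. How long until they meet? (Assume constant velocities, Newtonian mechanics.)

Combined speed: v_combined = 11.6 + 28.6 = 40.2 m/s
Time to meet: t = d/v_combined = 585.6/40.2 = 14.57 s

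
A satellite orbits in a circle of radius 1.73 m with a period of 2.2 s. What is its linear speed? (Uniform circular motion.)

v = 2πr/T = 2π×1.73/2.2 = 4.94 m/s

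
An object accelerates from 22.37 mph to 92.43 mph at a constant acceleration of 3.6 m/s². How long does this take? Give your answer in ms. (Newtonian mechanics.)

v₀ = 22.37 mph × 0.44704 = 10.0003 m/s
v = 92.43 mph × 0.44704 = 41.3199 m/s
t = (v - v₀) / a = (41.3199 - 10.0003) / 3.6 = 8.69989 s
t = 8.69989 s / 0.001 = 8700 ms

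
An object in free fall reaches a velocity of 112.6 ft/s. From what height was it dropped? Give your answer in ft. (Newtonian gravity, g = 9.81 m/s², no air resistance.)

v = 112.6 ft/s × 0.3048 = 34.3205 m/s
h = v² / (2g) = 34.3205² / (2 × 9.81) = 60.0355 m
h = 60.0355 m / 0.3048 = 197.0 ft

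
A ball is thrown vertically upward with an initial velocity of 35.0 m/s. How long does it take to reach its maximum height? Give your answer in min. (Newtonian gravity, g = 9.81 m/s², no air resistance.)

t_up = v₀ / g = 35.0 / 9.81 = 3.56779 s
t_up = 3.56779 s / 60.0 = 0.05946 min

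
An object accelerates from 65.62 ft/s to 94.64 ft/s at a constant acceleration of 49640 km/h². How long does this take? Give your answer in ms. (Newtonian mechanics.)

v₀ = 65.62 ft/s × 0.3048 = 20.001 m/s
v = 94.64 ft/s × 0.3048 = 28.8463 m/s
a = 49640 km/h² × 7.716049382716049e-05 = 3.83025 m/s²
t = (v - v₀) / a = (28.8463 - 20.001) / 3.83025 = 2.30933 s
t = 2.30933 s / 0.001 = 2309 ms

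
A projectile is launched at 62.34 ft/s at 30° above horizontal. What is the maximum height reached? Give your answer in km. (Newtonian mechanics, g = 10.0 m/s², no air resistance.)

v₀ = 62.34 ft/s × 0.3048 = 19.0012 m/s
H = v₀² × sin²(θ) / (2g) = 19.0012² × sin(30°)² / (2 × 10.0) = 361.046 × 0.25 / 20.0 = 4.51307 m
H = 4.51307 m / 1000.0 = 0.004513 km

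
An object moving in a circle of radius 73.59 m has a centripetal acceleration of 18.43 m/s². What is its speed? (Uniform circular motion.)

v = √(a_c × r) = √(18.43 × 73.59) = 36.83 m/s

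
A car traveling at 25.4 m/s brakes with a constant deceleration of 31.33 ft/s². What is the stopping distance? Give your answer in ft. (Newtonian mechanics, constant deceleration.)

a = 31.33 ft/s² × 0.3048 = 9.54938 m/s²
d = v₀² / (2a) = 25.4² / (2 × 9.54938) = 645.16 / 19.0988 = 33.7801 m
d = 33.7801 m / 0.3048 = 110.8 ft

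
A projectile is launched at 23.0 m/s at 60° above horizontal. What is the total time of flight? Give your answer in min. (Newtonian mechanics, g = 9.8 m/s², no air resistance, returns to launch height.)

T = 2 × v₀ × sin(θ) / g = 2 × 23.0 × sin(60°) / 9.8 = 2 × 23.0 × 0.866025 / 9.8 = 4.06502 s
T = 4.06502 s / 60.0 = 0.06775 min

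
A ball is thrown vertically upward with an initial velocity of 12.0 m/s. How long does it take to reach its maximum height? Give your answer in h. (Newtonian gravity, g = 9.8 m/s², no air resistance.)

t_up = v₀ / g = 12.0 / 9.8 = 1.22449 s
t_up = 1.22449 s / 3600.0 = 0.0003401 h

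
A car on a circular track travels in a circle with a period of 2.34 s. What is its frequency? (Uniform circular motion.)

f = 1/T = 1/2.34 = 0.4274 Hz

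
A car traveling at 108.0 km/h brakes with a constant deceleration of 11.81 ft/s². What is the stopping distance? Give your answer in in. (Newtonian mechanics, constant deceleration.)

v₀ = 108.0 km/h × 0.2777777777777778 = 30.0 m/s
a = 11.81 ft/s² × 0.3048 = 3.59969 m/s²
d = v₀² / (2a) = 30.0² / (2 × 3.59969) = 900.0 / 7.19938 = 125.011 m
d = 125.011 m / 0.0254 = 4922 in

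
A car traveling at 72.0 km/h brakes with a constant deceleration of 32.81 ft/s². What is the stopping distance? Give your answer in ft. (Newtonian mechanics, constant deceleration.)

v₀ = 72.0 km/h × 0.2777777777777778 = 20.0 m/s
a = 32.81 ft/s² × 0.3048 = 10.0005 m/s²
d = v₀² / (2a) = 20.0² / (2 × 10.0005) = 400.0 / 20.001 = 19.999 m
d = 19.999 m / 0.3048 = 65.61 ft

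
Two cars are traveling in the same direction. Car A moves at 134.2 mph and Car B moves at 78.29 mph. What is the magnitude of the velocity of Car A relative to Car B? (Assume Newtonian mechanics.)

v_rel = |v_A - v_B| = |134.2 - 78.29| = 55.91 mph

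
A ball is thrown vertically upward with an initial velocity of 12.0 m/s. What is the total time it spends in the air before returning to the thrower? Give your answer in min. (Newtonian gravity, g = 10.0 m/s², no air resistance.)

t_total = 2 × v₀ / g = 2 × 12.0 / 10.0 = 2.4 s
t_total = 2.4 s / 60.0 = 0.04 min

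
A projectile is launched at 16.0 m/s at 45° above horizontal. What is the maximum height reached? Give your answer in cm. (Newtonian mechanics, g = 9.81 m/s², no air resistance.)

H = v₀² × sin²(θ) / (2g) = 16.0² × sin(45°)² / (2 × 9.81) = 256.0 × 0.5 / 19.62 = 6.52396 m
H = 6.52396 m / 0.01 = 652.4 cm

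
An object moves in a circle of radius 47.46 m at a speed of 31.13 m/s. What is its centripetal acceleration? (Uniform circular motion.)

a_c = v²/r = 31.13²/47.46 = 969.0769/47.46 = 20.42 m/s²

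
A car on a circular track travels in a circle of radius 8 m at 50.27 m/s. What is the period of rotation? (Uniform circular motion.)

T = 2πr/v = 2π×8/50.27 = 1.0 s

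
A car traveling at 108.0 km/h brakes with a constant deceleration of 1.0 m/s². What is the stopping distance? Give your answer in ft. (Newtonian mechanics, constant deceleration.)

v₀ = 108.0 km/h × 0.2777777777777778 = 30.0 m/s
d = v₀² / (2a) = 30.0² / (2 × 1.0) = 900.0 / 2.0 = 450.0 m
d = 450.0 m / 0.3048 = 1476 ft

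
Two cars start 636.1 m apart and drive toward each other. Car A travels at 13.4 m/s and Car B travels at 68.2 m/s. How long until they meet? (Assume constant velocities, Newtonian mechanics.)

Combined speed: v_combined = 13.4 + 68.2 = 81.6 m/s
Time to meet: t = d/v_combined = 636.1/81.6 = 7.8 s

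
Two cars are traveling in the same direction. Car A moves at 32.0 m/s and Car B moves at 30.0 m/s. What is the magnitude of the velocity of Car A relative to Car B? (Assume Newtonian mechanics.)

v_rel = |v_A - v_B| = |32.0 - 30.0| = 2.0 m/s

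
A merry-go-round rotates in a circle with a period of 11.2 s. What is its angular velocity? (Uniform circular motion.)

ω = 2π/T = 2π/11.2 = 0.561 rad/s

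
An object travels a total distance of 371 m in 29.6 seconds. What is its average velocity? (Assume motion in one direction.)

v_avg = Δd / Δt = 371 / 29.6 = 12.53 m/s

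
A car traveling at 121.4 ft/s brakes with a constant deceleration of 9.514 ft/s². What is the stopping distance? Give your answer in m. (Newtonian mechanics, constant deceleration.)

v₀ = 121.4 ft/s × 0.3048 = 37.0027 m/s
a = 9.514 ft/s² × 0.3048 = 2.89987 m/s²
d = v₀² / (2a) = 37.0027² / (2 × 2.89987) = 1369.2 / 5.79974 = 236.1 m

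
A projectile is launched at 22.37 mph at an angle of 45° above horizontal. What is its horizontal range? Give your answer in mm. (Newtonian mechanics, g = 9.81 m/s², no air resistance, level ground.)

v₀ = 22.37 mph × 0.44704 = 10.0003 m/s
R = v₀² × sin(2θ) / g = 10.0003² × sin(2 × 45°) / 9.81 = 100.006 × 1.0 / 9.81 = 10.1943 m
R = 10.1943 m / 0.001 = 10190 mm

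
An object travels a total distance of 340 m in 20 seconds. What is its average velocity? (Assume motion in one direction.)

v_avg = Δd / Δt = 340 / 20 = 17.0 m/s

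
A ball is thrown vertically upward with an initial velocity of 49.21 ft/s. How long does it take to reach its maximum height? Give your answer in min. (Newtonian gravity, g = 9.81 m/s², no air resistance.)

v₀ = 49.21 ft/s × 0.3048 = 14.9992 m/s
t_up = v₀ / g = 14.9992 / 9.81 = 1.52897 s
t_up = 1.52897 s / 60.0 = 0.02548 min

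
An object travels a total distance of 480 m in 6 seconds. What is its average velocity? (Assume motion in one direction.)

v_avg = Δd / Δt = 480 / 6 = 80.0 m/s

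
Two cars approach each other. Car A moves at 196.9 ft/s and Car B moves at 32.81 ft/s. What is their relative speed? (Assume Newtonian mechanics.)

v_rel = v_A + v_B = 196.9 + 32.81 = 229.71 ft/s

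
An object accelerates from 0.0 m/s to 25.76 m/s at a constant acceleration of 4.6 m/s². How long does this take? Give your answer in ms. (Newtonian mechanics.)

t = (v - v₀) / a = (25.76 - 0.0) / 4.6 = 5.6 s
t = 5.6 s / 0.001 = 5600 ms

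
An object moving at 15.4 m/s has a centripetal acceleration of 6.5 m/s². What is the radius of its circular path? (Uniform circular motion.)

r = v²/a_c = 15.4²/6.5 = 36.49 m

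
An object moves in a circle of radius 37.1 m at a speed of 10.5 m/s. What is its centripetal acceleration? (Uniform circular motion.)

a_c = v²/r = 10.5²/37.1 = 110.25/37.1 = 2.97 m/s²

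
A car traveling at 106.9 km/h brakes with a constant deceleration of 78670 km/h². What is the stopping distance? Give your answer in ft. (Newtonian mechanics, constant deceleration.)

v₀ = 106.9 km/h × 0.2777777777777778 = 29.6944 m/s
a = 78670 km/h² × 7.716049382716049e-05 = 6.07022 m/s²
d = v₀² / (2a) = 29.6944² / (2 × 6.07022) = 881.757 / 12.1404 = 72.63 m
d = 72.63 m / 0.3048 = 238.3 ft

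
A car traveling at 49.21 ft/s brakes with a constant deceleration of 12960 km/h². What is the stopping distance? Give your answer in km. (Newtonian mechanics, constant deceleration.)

v₀ = 49.21 ft/s × 0.3048 = 14.9992 m/s
a = 12960 km/h² × 7.716049382716049e-05 = 1.0 m/s²
d = v₀² / (2a) = 14.9992² / (2 × 1.0) = 224.976 / 2.0 = 112.488 m
d = 112.488 m / 1000.0 = 0.1125 km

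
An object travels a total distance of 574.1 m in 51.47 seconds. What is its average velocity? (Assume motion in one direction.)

v_avg = Δd / Δt = 574.1 / 51.47 = 11.15 m/s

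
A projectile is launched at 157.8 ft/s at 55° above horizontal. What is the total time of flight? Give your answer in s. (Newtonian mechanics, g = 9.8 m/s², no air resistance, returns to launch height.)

v₀ = 157.8 ft/s × 0.3048 = 48.0974 m/s
T = 2 × v₀ × sin(θ) / g = 2 × 48.0974 × sin(55°) / 9.8 = 2 × 48.0974 × 0.819152 / 9.8 = 8.041 s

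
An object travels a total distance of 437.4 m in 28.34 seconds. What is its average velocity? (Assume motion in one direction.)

v_avg = Δd / Δt = 437.4 / 28.34 = 15.43 m/s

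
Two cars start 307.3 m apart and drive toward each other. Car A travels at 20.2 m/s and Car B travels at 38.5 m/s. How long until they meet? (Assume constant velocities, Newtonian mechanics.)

Combined speed: v_combined = 20.2 + 38.5 = 58.7 m/s
Time to meet: t = d/v_combined = 307.3/58.7 = 5.24 s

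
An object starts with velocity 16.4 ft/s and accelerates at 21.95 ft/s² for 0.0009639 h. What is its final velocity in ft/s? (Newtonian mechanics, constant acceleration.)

v₀ = 16.4 ft/s × 0.3048 = 4.99872 m/s
a = 21.95 ft/s² × 0.3048 = 6.69036 m/s²
t = 0.0009639 h × 3600.0 = 3.47004 s
v = v₀ + a × t = 4.99872 + 6.69036 × 3.47004 = 28.2145 m/s
v = 28.2145 m/s / 0.3048 = 92.57 ft/s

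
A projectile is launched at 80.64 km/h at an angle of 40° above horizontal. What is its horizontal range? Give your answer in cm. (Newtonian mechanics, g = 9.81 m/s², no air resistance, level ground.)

v₀ = 80.64 km/h × 0.2777777777777778 = 22.4 m/s
R = v₀² × sin(2θ) / g = 22.4² × sin(2 × 40°) / 9.81 = 501.76 × 0.984808 / 9.81 = 50.3708 m
R = 50.3708 m / 0.01 = 5037 cm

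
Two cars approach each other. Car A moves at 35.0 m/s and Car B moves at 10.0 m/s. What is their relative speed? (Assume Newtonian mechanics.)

v_rel = v_A + v_B = 35.0 + 10.0 = 45.0 m/s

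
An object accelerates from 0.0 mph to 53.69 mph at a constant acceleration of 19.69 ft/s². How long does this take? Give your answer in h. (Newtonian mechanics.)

v₀ = 0.0 mph × 0.44704 = 0.0 m/s
v = 53.69 mph × 0.44704 = 24.0016 m/s
a = 19.69 ft/s² × 0.3048 = 6.00151 m/s²
t = (v - v₀) / a = (24.0016 - 0.0) / 6.00151 = 3.99926 s
t = 3.99926 s / 3600.0 = 0.001111 h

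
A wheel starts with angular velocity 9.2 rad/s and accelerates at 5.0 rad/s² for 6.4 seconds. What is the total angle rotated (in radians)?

θ = ω₀t + ½αt² = 9.2×6.4 + ½×5.0×6.4² = 161.28 rad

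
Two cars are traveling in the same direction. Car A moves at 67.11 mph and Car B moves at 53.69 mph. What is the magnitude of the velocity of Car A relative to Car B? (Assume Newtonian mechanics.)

v_rel = |v_A - v_B| = |67.11 - 53.69| = 13.42 mph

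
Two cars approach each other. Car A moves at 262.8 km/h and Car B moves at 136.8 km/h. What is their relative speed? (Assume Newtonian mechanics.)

v_rel = v_A + v_B = 262.8 + 136.8 = 399.6 km/h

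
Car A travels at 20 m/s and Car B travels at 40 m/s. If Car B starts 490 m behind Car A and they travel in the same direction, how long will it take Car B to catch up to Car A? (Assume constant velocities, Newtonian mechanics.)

Relative speed: v_rel = 40 - 20 = 20 m/s
Time to catch: t = d₀/v_rel = 490/20 = 24.5 s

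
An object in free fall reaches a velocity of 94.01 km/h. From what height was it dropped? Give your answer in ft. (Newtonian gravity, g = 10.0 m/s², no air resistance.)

v = 94.01 km/h × 0.2777777777777778 = 26.1139 m/s
h = v² / (2g) = 26.1139² / (2 × 10.0) = 34.0968 m
h = 34.0968 m / 0.3048 = 111.9 ft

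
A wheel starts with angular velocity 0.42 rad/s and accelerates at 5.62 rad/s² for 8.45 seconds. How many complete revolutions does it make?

θ = ω₀t + ½αt² = 0.42×8.45 + ½×5.62×8.45² = 204.190025 rad
Total revolutions = θ/(2π) = 204.190025/(2π) = 32.5
Complete revolutions = ⌊32.5⌋ = 32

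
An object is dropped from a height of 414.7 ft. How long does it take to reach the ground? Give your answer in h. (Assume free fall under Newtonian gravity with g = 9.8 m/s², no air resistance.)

h = 414.7 ft × 0.3048 = 126.401 m
t = √(2h/g) = √(2 × 126.401 / 9.8) = 5.07899 s
t = 5.07899 s / 3600.0 = 0.001411 h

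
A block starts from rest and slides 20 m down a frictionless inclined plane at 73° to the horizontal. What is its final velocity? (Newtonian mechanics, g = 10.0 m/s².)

a = g sin(θ) = 10.0 × sin(73°) = 9.563 m/s²
v = √(2ad) = √(2 × 9.563 × 20) = 19.56 m/s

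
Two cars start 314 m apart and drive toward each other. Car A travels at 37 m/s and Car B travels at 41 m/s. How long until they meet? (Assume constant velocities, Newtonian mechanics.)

Combined speed: v_combined = 37 + 41 = 78 m/s
Time to meet: t = d/v_combined = 314/78 = 4.03 s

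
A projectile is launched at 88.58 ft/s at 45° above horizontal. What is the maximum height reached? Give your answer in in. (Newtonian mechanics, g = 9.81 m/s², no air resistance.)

v₀ = 88.58 ft/s × 0.3048 = 26.9992 m/s
H = v₀² × sin²(θ) / (2g) = 26.9992² × sin(45°)² / (2 × 9.81) = 728.957 × 0.5 / 19.62 = 18.5769 m
H = 18.5769 m / 0.0254 = 731.4 in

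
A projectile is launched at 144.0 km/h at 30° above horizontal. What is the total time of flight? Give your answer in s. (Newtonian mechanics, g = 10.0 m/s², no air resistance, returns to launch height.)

v₀ = 144.0 km/h × 0.2777777777777778 = 40.0 m/s
T = 2 × v₀ × sin(θ) / g = 2 × 40.0 × sin(30°) / 10.0 = 2 × 40.0 × 0.5 / 10.0 = 4.0 s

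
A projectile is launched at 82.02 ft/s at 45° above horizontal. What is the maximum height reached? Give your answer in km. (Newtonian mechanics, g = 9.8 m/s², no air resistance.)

v₀ = 82.02 ft/s × 0.3048 = 24.9997 m/s
H = v₀² × sin²(θ) / (2g) = 24.9997² × sin(45°)² / (2 × 9.8) = 624.985 × 0.5 / 19.6 = 15.9435 m
H = 15.9435 m / 1000.0 = 0.01594 km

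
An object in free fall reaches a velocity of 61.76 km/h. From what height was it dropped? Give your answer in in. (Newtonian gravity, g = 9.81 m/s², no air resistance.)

v = 61.76 km/h × 0.2777777777777778 = 17.1556 m/s
h = v² / (2g) = 17.1556² / (2 × 9.81) = 15.0007 m
h = 15.0007 m / 0.0254 = 590.6 in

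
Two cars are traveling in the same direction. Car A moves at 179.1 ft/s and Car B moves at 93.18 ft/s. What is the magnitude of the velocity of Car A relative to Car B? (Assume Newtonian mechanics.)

v_rel = |v_A - v_B| = |179.1 - 93.18| = 85.92 ft/s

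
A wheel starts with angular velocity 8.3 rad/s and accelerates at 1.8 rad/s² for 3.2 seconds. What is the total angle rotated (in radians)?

θ = ω₀t + ½αt² = 8.3×3.2 + ½×1.8×3.2² = 35.78 rad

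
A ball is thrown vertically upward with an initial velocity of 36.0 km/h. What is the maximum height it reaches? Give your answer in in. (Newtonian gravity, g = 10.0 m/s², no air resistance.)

v₀ = 36.0 km/h × 0.2777777777777778 = 10.0 m/s
h_max = v₀² / (2g) = 10.0² / (2 × 10.0) = 100.0 / 20.0 = 5.0 m
h_max = 5.0 m / 0.0254 = 196.9 in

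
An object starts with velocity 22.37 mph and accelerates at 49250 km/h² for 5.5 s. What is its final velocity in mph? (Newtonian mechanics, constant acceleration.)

v₀ = 22.37 mph × 0.44704 = 10.0003 m/s
a = 49250 km/h² × 7.716049382716049e-05 = 3.80015 m/s²
v = v₀ + a × t = 10.0003 + 3.80015 × 5.5 = 30.9011 m/s
v = 30.9011 m/s / 0.44704 = 69.12 mph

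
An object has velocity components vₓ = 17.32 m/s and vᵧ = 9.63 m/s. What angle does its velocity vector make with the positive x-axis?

θ = arctan(vᵧ/vₓ) = arctan(9.63/17.32) = 29.07°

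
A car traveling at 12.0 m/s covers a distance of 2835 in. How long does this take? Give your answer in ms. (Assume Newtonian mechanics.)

d = 2835 in × 0.0254 = 72.009 m
t = d / v = 72.009 / 12.0 = 6.00075 s
t = 6.00075 s / 0.001 = 6001 ms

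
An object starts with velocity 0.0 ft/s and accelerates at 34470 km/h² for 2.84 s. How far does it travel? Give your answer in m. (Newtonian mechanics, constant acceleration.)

v₀ = 0.0 ft/s × 0.3048 = 0.0 m/s
a = 34470 km/h² × 7.716049382716049e-05 = 2.65972 m/s²
d = v₀ × t + ½ × a × t² = 0.0 × 2.84 + 0.5 × 2.65972 × 2.84² = 10.73 m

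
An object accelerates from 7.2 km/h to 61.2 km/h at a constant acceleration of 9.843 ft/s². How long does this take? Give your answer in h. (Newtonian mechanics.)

v₀ = 7.2 km/h × 0.2777777777777778 = 2.0 m/s
v = 61.2 km/h × 0.2777777777777778 = 17.0 m/s
a = 9.843 ft/s² × 0.3048 = 3.00015 m/s²
t = (v - v₀) / a = (17.0 - 2.0) / 3.00015 = 4.99975 s
t = 4.99975 s / 3600.0 = 0.001389 h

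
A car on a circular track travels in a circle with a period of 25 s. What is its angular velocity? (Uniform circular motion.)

ω = 2π/T = 2π/25 = 0.2513 rad/s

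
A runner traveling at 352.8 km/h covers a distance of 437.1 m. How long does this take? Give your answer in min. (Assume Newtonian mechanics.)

v = 352.8 km/h × 0.2777777777777778 = 98.0 m/s
t = d / v = 437.1 / 98.0 = 4.4602 s
t = 4.4602 s / 60.0 = 0.07434 min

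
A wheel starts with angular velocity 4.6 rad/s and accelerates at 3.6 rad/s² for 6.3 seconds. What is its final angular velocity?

ω = ω₀ + αt = 4.6 + 3.6 × 6.3 = 27.28 rad/s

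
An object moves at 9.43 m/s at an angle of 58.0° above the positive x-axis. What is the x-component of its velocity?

vₓ = v cos(θ) = 9.43 × cos(58.0°) = 5.0 m/s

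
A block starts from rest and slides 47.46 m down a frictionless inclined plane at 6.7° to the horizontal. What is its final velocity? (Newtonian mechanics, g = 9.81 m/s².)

a = g sin(θ) = 9.81 × sin(6.7°) = 1.1445 m/s²
v = √(2ad) = √(2 × 1.1445 × 47.46) = 10.42 m/s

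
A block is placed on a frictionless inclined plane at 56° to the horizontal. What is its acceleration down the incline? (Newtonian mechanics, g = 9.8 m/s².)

a = g sin(θ) = 9.8 × sin(56°) = 9.8 × 0.829 = 8.12 m/s²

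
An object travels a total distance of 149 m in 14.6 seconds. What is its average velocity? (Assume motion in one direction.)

v_avg = Δd / Δt = 149 / 14.6 = 10.21 m/s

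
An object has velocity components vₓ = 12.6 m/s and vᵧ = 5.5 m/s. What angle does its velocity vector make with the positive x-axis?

θ = arctan(vᵧ/vₓ) = arctan(5.5/12.6) = 23.58°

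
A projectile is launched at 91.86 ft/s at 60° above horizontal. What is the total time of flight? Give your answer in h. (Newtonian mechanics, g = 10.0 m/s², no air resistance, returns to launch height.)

v₀ = 91.86 ft/s × 0.3048 = 27.9989 m/s
T = 2 × v₀ × sin(θ) / g = 2 × 27.9989 × sin(60°) / 10.0 = 2 × 27.9989 × 0.866025 / 10.0 = 4.84955 s
T = 4.84955 s / 3600.0 = 0.001347 h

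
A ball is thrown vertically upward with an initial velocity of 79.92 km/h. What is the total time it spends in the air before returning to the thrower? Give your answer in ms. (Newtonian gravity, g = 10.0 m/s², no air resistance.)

v₀ = 79.92 km/h × 0.2777777777777778 = 22.2 m/s
t_total = 2 × v₀ / g = 2 × 22.2 / 10.0 = 4.44 s
t_total = 4.44 s / 0.001 = 4440 ms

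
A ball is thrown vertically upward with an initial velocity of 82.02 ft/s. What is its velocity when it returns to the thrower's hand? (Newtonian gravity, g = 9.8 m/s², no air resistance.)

By conservation of energy (no air resistance), the ball returns to the throw height with the same speed as launch, but directed downward.
|v_ground| = v₀ = 82.02 ft/s
v_ground = 82.02 ft/s (downward)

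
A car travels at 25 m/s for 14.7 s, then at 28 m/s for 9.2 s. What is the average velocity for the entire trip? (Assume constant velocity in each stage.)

d₁ = v₁t₁ = 25 × 14.7 = 367.5 m
d₂ = v₂t₂ = 28 × 9.2 = 257.6 m
d_total = 625.1 m, t_total = 23.9 s
v_avg = d_total/t_total = 625.1/23.9 = 26.15 m/s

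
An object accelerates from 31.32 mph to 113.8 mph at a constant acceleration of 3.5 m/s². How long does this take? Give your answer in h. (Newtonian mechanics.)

v₀ = 31.32 mph × 0.44704 = 14.0013 m/s
v = 113.8 mph × 0.44704 = 50.8732 m/s
t = (v - v₀) / a = (50.8732 - 14.0013) / 3.5 = 10.5348 s
t = 10.5348 s / 3600.0 = 0.002926 h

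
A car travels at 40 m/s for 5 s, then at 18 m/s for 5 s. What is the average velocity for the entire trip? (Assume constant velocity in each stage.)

d₁ = v₁t₁ = 40 × 5 = 200 m
d₂ = v₂t₂ = 18 × 5 = 90 m
d_total = 290 m, t_total = 10 s
v_avg = d_total/t_total = 290/10 = 29.0 m/s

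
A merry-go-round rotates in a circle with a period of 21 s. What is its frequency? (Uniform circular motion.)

f = 1/T = 1/21 = 0.0476 Hz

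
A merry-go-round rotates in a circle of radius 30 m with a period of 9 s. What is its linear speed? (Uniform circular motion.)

v = 2πr/T = 2π×30/9 = 20.94 m/s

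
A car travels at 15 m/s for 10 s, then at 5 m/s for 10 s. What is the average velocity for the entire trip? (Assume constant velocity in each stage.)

d₁ = v₁t₁ = 15 × 10 = 150 m
d₂ = v₂t₂ = 5 × 10 = 50 m
d_total = 200 m, t_total = 20 s
v_avg = d_total/t_total = 200/20 = 10.0 m/s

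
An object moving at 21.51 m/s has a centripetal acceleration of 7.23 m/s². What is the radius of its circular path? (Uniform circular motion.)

r = v²/a_c = 21.51²/7.23 = 63.99 m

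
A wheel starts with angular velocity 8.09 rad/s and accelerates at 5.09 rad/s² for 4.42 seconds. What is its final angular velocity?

ω = ω₀ + αt = 8.09 + 5.09 × 4.42 = 30.59 rad/s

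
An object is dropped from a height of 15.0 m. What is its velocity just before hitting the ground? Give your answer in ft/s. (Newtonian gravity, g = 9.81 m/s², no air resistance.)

v = √(2gh) = √(2 × 9.81 × 15.0) = 17.1552 m/s
v = 17.1552 m/s / 0.3048 = 56.28 ft/s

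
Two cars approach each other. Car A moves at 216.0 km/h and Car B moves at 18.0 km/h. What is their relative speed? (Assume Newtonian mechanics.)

v_rel = v_A + v_B = 216.0 + 18.0 = 234.0 km/h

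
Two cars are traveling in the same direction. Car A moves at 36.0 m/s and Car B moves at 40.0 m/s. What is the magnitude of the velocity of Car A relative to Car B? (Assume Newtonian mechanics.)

v_rel = |v_A - v_B| = |36.0 - 40.0| = 4.0 m/s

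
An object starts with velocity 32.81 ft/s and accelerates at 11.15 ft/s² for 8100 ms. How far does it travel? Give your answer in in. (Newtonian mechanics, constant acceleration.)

v₀ = 32.81 ft/s × 0.3048 = 10.0005 m/s
a = 11.15 ft/s² × 0.3048 = 3.39852 m/s²
t = 8100 ms × 0.001 = 8.1 s
d = v₀ × t + ½ × a × t² = 10.0005 × 8.1 + 0.5 × 3.39852 × 8.1² = 192.492 m
d = 192.492 m / 0.0254 = 7578 in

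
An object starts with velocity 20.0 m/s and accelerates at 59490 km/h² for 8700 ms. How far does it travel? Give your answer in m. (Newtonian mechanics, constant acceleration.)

a = 59490 km/h² × 7.716049382716049e-05 = 4.59028 m/s²
t = 8700 ms × 0.001 = 8.7 s
d = v₀ × t + ½ × a × t² = 20.0 × 8.7 + 0.5 × 4.59028 × 8.7² = 347.7 m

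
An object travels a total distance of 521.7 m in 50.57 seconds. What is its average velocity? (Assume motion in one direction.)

v_avg = Δd / Δt = 521.7 / 50.57 = 10.32 m/s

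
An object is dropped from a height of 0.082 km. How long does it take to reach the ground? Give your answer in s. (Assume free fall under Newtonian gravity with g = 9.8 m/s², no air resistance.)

h = 0.082 km × 1000.0 = 82.0 m
t = √(2h/g) = √(2 × 82.0 / 9.8) = 4.091 s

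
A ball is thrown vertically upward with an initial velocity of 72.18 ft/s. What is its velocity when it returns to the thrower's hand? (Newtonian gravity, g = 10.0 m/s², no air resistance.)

By conservation of energy (no air resistance), the ball returns to the throw height with the same speed as launch, but directed downward.
|v_ground| = v₀ = 72.18 ft/s
v_ground = 72.18 ft/s (downward)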